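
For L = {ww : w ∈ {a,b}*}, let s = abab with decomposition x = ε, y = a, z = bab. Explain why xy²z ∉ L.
xy²z = aabab ∉ L

Pumping with i = 2 replaces y = a by y² = aa:
- Original: s = xyz = abab; abab splits into halves ab · ab, which are equal, so it is in L (w = ab)
- Pumped: xy²z = ε · aa · bab = aabab
- aabab has odd length 5, so it cannot be written as ww and is not in L

The pumping lemma would require xy²z ∈ L, so this decomposition yields a contradiction.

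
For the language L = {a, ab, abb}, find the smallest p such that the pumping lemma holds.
p = 4

For a finite language L, the pumping lemma holds vacuously if p > max|s| for s ∈ L.

The longest string in L = {a, ab, abb} has length 3.
If p = 4, then no string s ∈ L has |s| ≥ p, so the condition is vacuously true.

The minimum pumping length is p = 4.

Why no smaller p works: for any p ≤ 3, the longest string s ∈ L has |s| = 3 ≥ p, so it would
have to be pumpable; but pumping up (i = 2, 3, ...) produces ever longer strings, which cannot all lie in the
finite language L. So the pumping property fails for every p ≤ 3.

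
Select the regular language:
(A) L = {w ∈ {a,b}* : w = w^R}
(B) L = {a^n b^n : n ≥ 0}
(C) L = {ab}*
(C) {ab}*

(C) L = {ab}* is regular.

This can be recognized by a finite automaton (DFA/NFA).
Regular expressions like {ab}* define regular languages.

The other choices are not regular:
- {a^n b^n : n ≥ 0}: After pumping, the number of a's and b's become unequal
- {w ∈ {a,b}* : w = w^R}: After pumping, the string is no longer symmetric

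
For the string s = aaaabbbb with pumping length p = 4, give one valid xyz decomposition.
x = '', y = 'aaa', z = 'abbbb'

For s = aaaabbbb and p = 4, one valid decomposition is:
- x = '' (length 0)
- y = 'aaa' (length 3)
- z = 'abbbb' (length 5)

Verification:
- xyz = '' + 'aaa' + 'abbbb' = aaaabbbb ✓
- |xy| = 3 ≤ 4 ✓
- |y| = 3 > 0 ✓

All pumping lemma constraints are satisfied.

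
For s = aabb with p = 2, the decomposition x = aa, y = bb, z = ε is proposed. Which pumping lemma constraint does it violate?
Violated: |xy| ≤ p

The decomposition x = aa, y = bb, z = ε for s = aabb with p = 2
violates the constraint: |xy| ≤ p

|xy| = |aabb| = 4 > 2 = p. The decomposition puts too many characters in xy.

Pumping lemma constraints:
1. xyz = s (decomposition is valid)
2. |xy| ≤ p
3. |y| > 0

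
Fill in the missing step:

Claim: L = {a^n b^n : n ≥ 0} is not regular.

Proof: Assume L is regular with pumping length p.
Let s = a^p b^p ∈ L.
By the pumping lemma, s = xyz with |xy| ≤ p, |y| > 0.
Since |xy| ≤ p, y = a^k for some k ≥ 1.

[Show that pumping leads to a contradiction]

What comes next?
Consider xy²z = a^(p+k) b^p.

Since k ≥ 1, we have p + k > p.
So xy²z has more a's than b's: (p+k) a's vs p b's.
This means xy²z ∉ L because a^n b^n requires equal counts.

This contradicts the pumping lemma which states xy²z ∈ L.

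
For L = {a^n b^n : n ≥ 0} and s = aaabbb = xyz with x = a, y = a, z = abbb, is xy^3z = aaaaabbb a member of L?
No

xy³z = a · aaa · abbb = aaaaabbb.
aaaaabbb has 5 a's and 3 b's; 5 ≠ 3, so it is not in L.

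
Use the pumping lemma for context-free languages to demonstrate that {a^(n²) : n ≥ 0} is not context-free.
Assume for contradiction that L is context-free, and let p ≥ 1 be the pumping length given by the pumping lemma for CFLs.
Choose s = a^(p²). Then s ∈ L and |s| = p² ≥ p.
By the CFL pumping lemma, s = uvxyz for some u, v, x, y, z with |vxy| ≤ p, |vy| ≥ 1, and uv^i xy^i z ∈ L for every i ≥ 0.
All symbols are a's, so only lengths matter: let k = |vy|, with 1 ≤ k ≤ |vxy| ≤ p.

Take i = 2: |uv²xy²z| = p² + k, and p² < p² + k ≤ p² + p < (p + 1)².
So the length lies strictly between consecutive squares and is not a perfect square; uv²xy²z ∉ L.

This contradicts the CFL pumping lemma, which requires uv^i xy^i z ∈ L for all i ≥ 0.
Hence L = {a^(n²) : n ≥ 0} is not context-free. ∎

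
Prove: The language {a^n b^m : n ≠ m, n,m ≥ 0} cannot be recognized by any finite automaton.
Assume for contradiction that L is regular, and let p ≥ 1 be the pumping length given by the pumping lemma.
Choose s = a^p b^(p + p!). Then s ∈ L because p ≠ p + p! (as p! ≥ 1), and |s| ≥ p.
By the pumping lemma, s = xyz for some x, y, z with |xy| ≤ p, |y| ≥ 1, and xy^i z ∈ L for every i ≥ 0.
Since |xy| ≤ p and the first p symbols of s are all a's, y = a^k for some k with 1 ≤ k ≤ p.
For every i ≥ 0, xy^i z = a^(p + (i − 1)k) b^(p + p!).

Because 1 ≤ k ≤ p, k divides p!. Let t = p!/k (a positive integer) and take i = t + 1.
Then the number of a's is p + tk = p + p!, which equals the number of b's.
So xy^(t+1) z = a^(p + p!) b^(p + p!) has equally many a's and b's and is NOT in L.

This contradicts the pumping lemma, which requires xy^i z ∈ L for all i ≥ 0.
Hence L = {a^n b^m : n ≠ m, n,m ≥ 0} is not regular. ∎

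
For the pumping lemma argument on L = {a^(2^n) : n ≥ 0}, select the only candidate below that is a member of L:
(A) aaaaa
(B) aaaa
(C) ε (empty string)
(B) aaaa

The pumping lemma is applied to a string s that lies in L, so first check membership of each option:
- (A) aaaaa has length 5, strictly between 2^2 = 4 and 2^3 = 8, so it is not in L ✗
- (B) aaaa has length 4 = 2^2, so it is in L ✓
- (C) ε has length 0, which is not a power of 2, so it is not in L ✗

Only (B) aaaa is in L, so it is the only candidate that could play the role of s.
(In a complete proof one picks s in terms of the pumping length p so that |s| ≥ p is guaranteed; a fixed string like aaaa illustrates the shape of such an s.)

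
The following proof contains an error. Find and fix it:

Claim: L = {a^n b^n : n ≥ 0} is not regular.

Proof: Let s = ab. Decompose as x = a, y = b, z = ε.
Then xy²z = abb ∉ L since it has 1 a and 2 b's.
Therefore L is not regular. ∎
Error: The string s = ab might be shorter than the pumping length p.

Correction: Choose s = a^p b^p to ensure |s| ≥ p. Also, the decomposition is wrong: with |xy| ≤ p, y cannot include b's when s starts with p a's.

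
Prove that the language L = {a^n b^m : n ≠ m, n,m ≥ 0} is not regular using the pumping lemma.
Assume for contradiction that L is regular, and let p ≥ 1 be the pumping length given by the pumping lemma.
Choose s = a^p b^(p + p!). Then s ∈ L because p ≠ p + p! (as p! ≥ 1), and |s| ≥ p.
By the pumping lemma, s = xyz for some x, y, z with |xy| ≤ p, |y| ≥ 1, and xy^i z ∈ L for every i ≥ 0.
Since |xy| ≤ p and the first p symbols of s are all a's, y = a^k for some k with 1 ≤ k ≤ p.
For every i ≥ 0, xy^i z = a^(p + (i − 1)k) b^(p + p!).

Because 1 ≤ k ≤ p, k divides p!. Let t = p!/k (a positive integer) and take i = t + 1.
Then the number of a's is p + tk = p + p!, which equals the number of b's.
So xy^(t+1) z = a^(p + p!) b^(p + p!) has equally many a's and b's and is NOT in L.

This contradicts the pumping lemma, which requires xy^i z ∈ L for all i ≥ 0.
Hence L = {a^n b^m : n ≠ m, n,m ≥ 0} is not regular. ∎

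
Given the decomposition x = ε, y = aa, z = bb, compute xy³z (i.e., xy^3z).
aaaaaabb

Given x = '', y = 'aa', z = 'bb' and i = 3:

xy^3z = x + y·y·...·y (3 times) + z
       = '' + 'aa'^3 + 'bb'
       = '' + 'aaaaaa' + 'bb'
       = 'aaaaaabb'

The pumped string is 'aaaaaabb' with length 8.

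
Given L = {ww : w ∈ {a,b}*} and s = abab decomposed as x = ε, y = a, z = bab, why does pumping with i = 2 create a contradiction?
xy²z = aabab ∉ L

Pumping with i = 2 replaces y = a by y² = aa:
- Original: s = xyz = abab; abab splits into halves ab · ab, which are equal, so it is in L (w = ab)
- Pumped: xy²z = ε · aa · bab = aabab
- aabab has odd length 5, so it cannot be written as ww and is not in L

The pumping lemma would require xy²z ∈ L, so this decomposition yields a contradiction.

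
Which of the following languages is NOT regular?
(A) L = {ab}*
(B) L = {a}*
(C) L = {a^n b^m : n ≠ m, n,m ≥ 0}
(C) {a^n b^m : n ≠ m, n,m ≥ 0}

(C) L = {a^n b^m : n ≠ m, n,m ≥ 0} is NOT regular.

The pumping lemma can be used to prove this:
After pumping a's, we can make n = m

The other languages are regular because they can be recognized by finite automata.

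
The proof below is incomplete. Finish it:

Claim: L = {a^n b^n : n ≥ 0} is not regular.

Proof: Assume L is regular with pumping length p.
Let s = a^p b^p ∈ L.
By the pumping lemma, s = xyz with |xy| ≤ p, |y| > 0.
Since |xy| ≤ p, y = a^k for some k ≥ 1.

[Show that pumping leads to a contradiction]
Consider xy²z = a^(p+k) b^p.

Since k ≥ 1, we have p + k > p.
So xy²z has more a's than b's: (p+k) a's vs p b's.
This means xy²z ∉ L because a^n b^n requires equal counts.

This contradicts the pumping lemma which states xy²z ∈ L.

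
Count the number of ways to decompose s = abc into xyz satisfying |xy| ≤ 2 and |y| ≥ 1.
3

For s = 'abc' with pumping length p = 2:

Constraints: |xy| ≤ 2, |y| > 0

Valid decompositions (|xy| ≤ p, |y| ≥ 1):
  • x='', y='a', z='bc'
  • x='a', y='b', z='c'
  • x='', y='ab', z='c'

Total count: 3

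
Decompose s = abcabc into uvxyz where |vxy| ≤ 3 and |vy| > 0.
u='ab', v='c', x='a', y='b', z='c'

For s = abcabc with pumping length p = 3:

One valid decomposition:
- u = 'ab'
- v = 'c'
- x = 'a'
- y = 'b'
- z = 'c'

Verification:
- uvxyz = 'ab' + 'c' + 'a' + 'b' + 'c' = abcabc ✓
- |vxy| = |'cab'| = 3 ≤ 3 ✓
- |vy| = |'cb'| = 2 > 0 ✓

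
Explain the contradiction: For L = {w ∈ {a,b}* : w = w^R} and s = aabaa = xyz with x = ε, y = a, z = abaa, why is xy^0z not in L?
xy⁰z = abaa ∉ L

Pumping with i = 0 replaces y = a by y⁰ = ε:
- Original: s = xyz = aabaa; aabaa reversed is aabaa, the same string, so it is a palindrome and is in L
- Pumped: xy⁰z = ε · ε · abaa = abaa
- abaa reversed is aaba ≠ abaa, so it is not a palindrome and is not in L

The pumping lemma would require xy⁰z ∈ L, so this decomposition yields a contradiction.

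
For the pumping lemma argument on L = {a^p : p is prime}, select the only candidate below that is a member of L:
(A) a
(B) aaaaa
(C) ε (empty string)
(B) aaaaa

The pumping lemma is applied to a string s that lies in L, so first check membership of each option:
- (A) a has length 1, which is not prime, so it is not in L ✗
- (B) aaaaa has length 5, which is prime, so it is in L ✓
- (C) ε has length 0, which is not prime, so it is not in L ✗

Only (B) aaaaa is in L, so it is the only candidate that could play the role of s.
(In a complete proof one picks s in terms of the pumping length p so that |s| ≥ p is guaranteed; a fixed string like aaaaa illustrates the shape of such an s.)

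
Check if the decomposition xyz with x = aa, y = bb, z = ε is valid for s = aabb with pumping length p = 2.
Violated: |xy| ≤ p

The decomposition x = aa, y = bb, z = ε for s = aabb with p = 2
violates the constraint: |xy| ≤ p

|xy| = |aabb| = 4 > 2 = p. The decomposition puts too many characters in xy.

Pumping lemma constraints:
1. xyz = s (decomposition is valid)
2. |xy| ≤ p
3. |y| > 0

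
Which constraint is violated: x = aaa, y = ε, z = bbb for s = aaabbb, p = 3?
Violated: |y| > 0

The decomposition x = aaa, y = ε, z = bbb for s = aaabbb with p = 3
violates the constraint: |y| > 0

|y| = 0, but the pumping lemma requires |y| > 0 (y must be non-empty).

Pumping lemma constraints:
1. xyz = s (decomposition is valid)
2. |xy| ≤ p
3. |y| > 0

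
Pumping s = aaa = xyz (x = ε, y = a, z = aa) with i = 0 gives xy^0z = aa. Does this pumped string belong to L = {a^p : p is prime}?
Yes

xy⁰z = ε · ε · aa = aa.
aa has length 2, which is prime, so it is in L.
(A single pumped string landing in L is not a contradiction by itself; a non-regularity proof needs some i for which xy^i z ∉ L, for every admissible decomposition.)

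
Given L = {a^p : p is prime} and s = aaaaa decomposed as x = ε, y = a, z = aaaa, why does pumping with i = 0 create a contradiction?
xy⁰z = aaaa ∉ L

Pumping with i = 0 replaces y = a by y⁰ = ε:
- Original: s = xyz = aaaaa; aaaaa has length 5, which is prime, so it is in L
- Pumped: xy⁰z = ε · ε · aaaa = aaaa
- aaaa has length 4 = 2 × 2, which is not prime, so it is not in L

The pumping lemma would require xy⁰z ∈ L, so this decomposition yields a contradiction.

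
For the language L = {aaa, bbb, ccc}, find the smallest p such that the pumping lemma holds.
p = 4

For a finite language L, the pumping lemma holds vacuously if p > max|s| for s ∈ L.

The longest string in L = {aaa, bbb, ccc} has length 3.
If p = 4, then no string s ∈ L has |s| ≥ p, so the condition is vacuously true.

The minimum pumping length is p = 4.

Why no smaller p works: for any p ≤ 3, the longest string s ∈ L has |s| = 3 ≥ p, so it would
have to be pumpable; but pumping up (i = 2, 3, ...) produces ever longer strings, which cannot all lie in the
finite language L. So the pumping property fails for every p ≤ 3.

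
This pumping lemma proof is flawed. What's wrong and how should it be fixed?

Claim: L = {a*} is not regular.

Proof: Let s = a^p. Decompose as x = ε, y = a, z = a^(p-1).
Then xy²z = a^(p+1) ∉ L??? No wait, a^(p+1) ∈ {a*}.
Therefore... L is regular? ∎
Error: The proof attempts to show a*  is not regular, but a* IS regular!

Correction: a* is a regular language (recognized by a simple DFA with one accepting state and self-loop on 'a'). The pumping lemma can only prove non-regularity, not regularity. For regular languages, pumping always works.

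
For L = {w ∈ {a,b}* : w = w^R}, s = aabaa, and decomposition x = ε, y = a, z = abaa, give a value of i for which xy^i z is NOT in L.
i = 2

xy²z = ε · aa · abaa = aaabaa; aaabaa reversed is aabaaa ≠ aaabaa, so it is not a palindrome and is not in L.
(Other choices also work, e.g. i = 0, 3; only i = 1 is guaranteed to stay in L since xy¹z = s.)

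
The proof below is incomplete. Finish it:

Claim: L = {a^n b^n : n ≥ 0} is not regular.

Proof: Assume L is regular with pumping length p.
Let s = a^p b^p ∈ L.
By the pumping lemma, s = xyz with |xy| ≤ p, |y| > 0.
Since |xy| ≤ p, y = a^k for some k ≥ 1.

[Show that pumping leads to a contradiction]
Consider xy²z = a^(p+k) b^p.

Since k ≥ 1, we have p + k > p.
So xy²z has more a's than b's: (p+k) a's vs p b's.
This means xy²z ∉ L because a^n b^n requires equal counts.

This contradicts the pumping lemma which states xy²z ∈ L.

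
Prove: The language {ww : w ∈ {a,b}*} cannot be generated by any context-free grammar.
Assume for contradiction that L is context-free, and let p ≥ 1 be the pumping length given by the pumping lemma for CFLs.
Choose s = a^p b^p a^p b^p. Then s ∈ L (take w = a^p b^p) and |s| = 4p ≥ p.
By the CFL pumping lemma, s = uvxyz for some u, v, x, y, z with |vxy| ≤ p, |vy| ≥ 1, and uv^i xy^i z ∈ L for every i ≥ 0.

Write s as four blocks A₁ B₁ A₂ B₂ with A₁ = A₂ = a^p and B₁ = B₂ = b^p. Since |vxy| ≤ p, the window vxy lies inside at most two adjacent blocks. Take i = 0 and let t = uxz, so |t| = 4p − |vy| with 1 ≤ |vy| ≤ p. If |t| is odd, t ∉ L immediately, so assume |vy| is even (hence |vy| ≥ 2) and |t|/2 = 2p − |vy|/2, which satisfies p ≤ |t|/2 ≤ 2p − 1.

Case 1 (vxy inside A₁B₁): t = a^(p−j) b^(p−l) a^p b^p with j + l = |vy|. The second half of t has length < 2p, so it is a suffix of the trailing a^p b^p and ends in b; the first half is a^(p−j) b^(p−l) a^((j+l)/2), which ends in a because (j+l)/2 ≥ 1. The halves differ, so t ∉ L.

Case 2 (vxy inside B₁A₂, straddling the middle): t = a^p b^(p−j) a^(p−l) b^p with j + l = |vy|. If t = ww, then w is a prefix of t of length ≥ p, so w begins with a^p; and w is a suffix of t of length ≥ p, so w ends with b^p. That forces |w| ≥ 2p, contradicting |w| = |t|/2 ≤ 2p − 1. So t ∉ L.

Case 3 (vxy inside A₂B₂): t = a^p b^p a^(p−j) b^(p−l) with j + l = |vy|. The first half of t is a prefix of a^p b^p, so it begins with a; the second half is b^((j+l)/2) a^(p−j) b^(p−l), which begins with b. The halves differ, so t ∉ L.

In every case uv⁰xy⁰z = uxz ∉ L.

This contradicts the CFL pumping lemma, which requires uv^i xy^i z ∈ L for all i ≥ 0.
Hence L = {ww : w ∈ {a,b}*} is not context-free. ∎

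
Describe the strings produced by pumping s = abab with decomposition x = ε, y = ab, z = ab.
{xy^i z : i ≥ 0} = {(ab)^(i+1) : i ≥ 0} = {ab, abab, ababab, ...}

With x = ε, y = ab, z = ab: Pumping 'ab' gives strings of alternating a's and b's.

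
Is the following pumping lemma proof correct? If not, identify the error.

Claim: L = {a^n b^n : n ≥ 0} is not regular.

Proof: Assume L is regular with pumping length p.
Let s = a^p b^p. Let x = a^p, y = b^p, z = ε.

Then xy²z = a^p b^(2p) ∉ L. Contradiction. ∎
The proof is INCORRECT.

Error: The decomposition violates |xy| ≤ p.
With x = a^p and y = b^p, we have |xy| = 2p > p.
The pumping lemma requires |xy| ≤ p, so y must be within the first p characters.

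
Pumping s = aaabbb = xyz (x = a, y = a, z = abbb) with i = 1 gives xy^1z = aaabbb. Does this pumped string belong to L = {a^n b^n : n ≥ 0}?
Yes

xy¹z = a · a · abbb = aaabbb.
aaabbb = a^3 b^3 has equal counts (3 = 3), so it is in L.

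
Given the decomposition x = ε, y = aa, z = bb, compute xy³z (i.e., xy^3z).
aaaaaabb

Given x = '', y = 'aa', z = 'bb' and i = 3:

xy^3z = x + y·y·...·y (3 times) + z
       = '' + 'aa'^3 + 'bb'
       = '' + 'aaaaaa' + 'bb'
       = 'aaaaaabb'

The pumped string is 'aaaaaabb' with length 8.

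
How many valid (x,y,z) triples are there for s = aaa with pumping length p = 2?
3

For s = 'aaa' with pumping length p = 2:

Constraints: |xy| ≤ 2, |y| > 0

Valid decompositions (|xy| ≤ p, |y| ≥ 1):
  • x='', y='a', z='aa'
  • x='a', y='a', z='a'
  • x='', y='aa', z='a'

Total count: 3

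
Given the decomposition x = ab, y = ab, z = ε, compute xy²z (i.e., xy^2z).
ababab

Given x = 'ab', y = 'ab', z = '' and i = 2:

xy^2z = x + y·y·...·y (2 times) + z
       = 'ab' + 'ab'^2 + ''
       = 'ab' + 'abab' + ''
       = 'ababab'

The pumped string is 'ababab' with length 6.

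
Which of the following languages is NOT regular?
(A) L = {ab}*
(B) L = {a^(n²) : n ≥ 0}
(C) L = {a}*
(B) {a^(n²) : n ≥ 0}

(B) L = {a^(n²) : n ≥ 0} is NOT regular.

The pumping lemma can be used to prove this:
After pumping, length is no longer a perfect square

The other languages are regular because they can be recognized by finite automata.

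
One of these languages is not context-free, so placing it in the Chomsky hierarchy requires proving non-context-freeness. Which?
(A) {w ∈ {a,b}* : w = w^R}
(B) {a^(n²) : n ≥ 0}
(B) {a^(n²) : n ≥ 0}

(B) {a^(n²) : n ≥ 0} requires the CFL pumping lemma.

- {w ∈ {a,b}* : w = w^R} is context-free (but not regular)
  • Can be shown non-regular with the regular pumping lemma
  • After pumping, the string is no longer symmetric

- {a^(n²) : n ≥ 0} is NOT context-free
  • Requires the CFL pumping lemma to prove
  • Gaps between squares grow unboundedly

The CFL pumping lemma is "stronger" in that it can prove non-membership
in the larger class of context-free languages.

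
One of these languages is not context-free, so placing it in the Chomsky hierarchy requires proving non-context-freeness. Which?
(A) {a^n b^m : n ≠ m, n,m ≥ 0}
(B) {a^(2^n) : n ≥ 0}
(B) {a^(2^n) : n ≥ 0}

(B) {a^(2^n) : n ≥ 0} requires the CFL pumping lemma.

- {a^n b^m : n ≠ m, n,m ≥ 0} is context-free (but not regular)
  • Can be shown non-regular with the regular pumping lemma
  • After pumping a's, we can make n = m

- {a^(2^n) : n ≥ 0} is NOT context-free
  • Requires the CFL pumping lemma to prove
  • Gaps between powers of 2 grow exponentially

The CFL pumping lemma is "stronger" in that it can prove non-membership
in the larger class of context-free languages.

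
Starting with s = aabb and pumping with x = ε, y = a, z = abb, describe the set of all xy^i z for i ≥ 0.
{xy^i z : i ≥ 0} = {a^(i+1) b^2 : i ≥ 0} = {abb, aabb, aaabb, ...}

With x = ε, y = a, z = abb: Starting with aabb and pumping the first 'a' (z = abb keeps the second 'a'), we get strings with i+1 a's followed by 2 b's for i = 0, 1, 2, ...; note bb is not produced because z always contributes one a.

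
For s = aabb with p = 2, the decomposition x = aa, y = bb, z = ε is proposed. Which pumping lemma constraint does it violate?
Violated: |xy| ≤ p

The decomposition x = aa, y = bb, z = ε for s = aabb with p = 2
violates the constraint: |xy| ≤ p

|xy| = |aabb| = 4 > 2 = p. The decomposition puts too many characters in xy.

Pumping lemma constraints:
1. xyz = s (decomposition is valid)
2. |xy| ≤ p
3. |y| > 0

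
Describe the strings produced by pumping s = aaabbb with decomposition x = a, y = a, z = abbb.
{xy^i z : i ≥ 0} = {a^(2+i) b^3 : i ≥ 0} = {aabbb, aaabbb, aaaabbb, ...}

With x = a, y = a, z = abbb: Starting with aaabbb and pumping the second 'a', we get strings with 2+i a's followed by 3 b's for i = 0, 1, 2, ...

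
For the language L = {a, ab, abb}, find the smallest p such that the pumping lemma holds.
p = 4

For a finite language L, the pumping lemma holds vacuously if p > max|s| for s ∈ L.

The longest string in L = {a, ab, abb} has length 3.
If p = 4, then no string s ∈ L has |s| ≥ p, so the condition is vacuously true.

The minimum pumping length is p = 4.

Why no smaller p works: for any p ≤ 3, the longest string s ∈ L has |s| = 3 ≥ p, so it would
have to be pumpable; but pumping up (i = 2, 3, ...) produces ever longer strings, which cannot all lie in the
finite language L. So the pumping property fails for every p ≤ 3.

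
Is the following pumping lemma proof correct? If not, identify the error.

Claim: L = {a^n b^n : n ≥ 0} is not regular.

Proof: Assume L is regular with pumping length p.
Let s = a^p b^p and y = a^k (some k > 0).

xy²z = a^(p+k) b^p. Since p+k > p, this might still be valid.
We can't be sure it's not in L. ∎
The proof is INCORRECT.

Error: The conclusion is wrong.
xy²z = a^(p+k) b^p is definitely NOT in L because the number of a's (p+k) ≠ number of b's (p).
The proof incorrectly doubts what is actually a valid contradiction.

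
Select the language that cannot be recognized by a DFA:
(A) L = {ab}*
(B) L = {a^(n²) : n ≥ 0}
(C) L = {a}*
(B) {a^(n²) : n ≥ 0}

(B) L = {a^(n²) : n ≥ 0} is NOT regular.

The pumping lemma can be used to prove this:
After pumping, length is no longer a perfect square

The other languages are regular because they can be recognized by finite automata.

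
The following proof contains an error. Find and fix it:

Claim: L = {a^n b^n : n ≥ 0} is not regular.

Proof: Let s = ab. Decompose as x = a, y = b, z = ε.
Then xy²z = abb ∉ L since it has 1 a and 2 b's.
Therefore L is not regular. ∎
Error: The string s = ab might be shorter than the pumping length p.

Correction: Choose s = a^p b^p to ensure |s| ≥ p. Also, the decomposition is wrong: with |xy| ≤ p, y cannot include b's when s starts with p a's.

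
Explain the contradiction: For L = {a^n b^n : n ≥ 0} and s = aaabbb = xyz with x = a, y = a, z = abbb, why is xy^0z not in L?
xy⁰z = aabbb ∉ L

Pumping with i = 0 replaces y = a by y⁰ = ε:
- Original: s = xyz = aaabbb; aaabbb = a^3 b^3 has equal counts (3 = 3), so it is in L
- Pumped: xy⁰z = a · ε · abbb = aabbb
- aabbb has 2 a's and 3 b's; 2 ≠ 3, so it is not in L

The pumping lemma would require xy⁰z ∈ L, so this decomposition yields a contradiction.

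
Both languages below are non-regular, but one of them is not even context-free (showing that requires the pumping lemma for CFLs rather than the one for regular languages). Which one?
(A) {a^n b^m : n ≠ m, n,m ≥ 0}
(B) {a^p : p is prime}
(B) {a^p : p is prime}

(B) {a^p : p is prime} requires the CFL pumping lemma.

- {a^n b^m : n ≠ m, n,m ≥ 0} is context-free (but not regular)
  • Can be shown non-regular with the regular pumping lemma
  • After pumping a's, we can make n = m

- {a^p : p is prime} is NOT context-free
  • Requires the CFL pumping lemma to prove
  • The CFL pumping lemma also fails because prime gaps are unbounded

The CFL pumping lemma is "stronger" in that it can prove non-membership
in the larger class of context-free languages.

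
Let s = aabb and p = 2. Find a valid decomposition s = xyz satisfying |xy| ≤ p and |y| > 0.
x = '', y = 'aa', z = 'bb'

For s = aabb and p = 2, one valid decomposition is:
- x = '' (length 0)
- y = 'aa' (length 2)
- z = 'bb' (length 2)

Verification:
- xyz = '' + 'aa' + 'bb' = aabb ✓
- |xy| = 2 ≤ 2 ✓
- |y| = 2 > 0 ✓

All pumping lemma constraints are satisfied.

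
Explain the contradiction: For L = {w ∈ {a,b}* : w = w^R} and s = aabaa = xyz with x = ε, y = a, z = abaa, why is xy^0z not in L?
xy⁰z = abaa ∉ L

Pumping with i = 0 replaces y = a by y⁰ = ε:
- Original: s = xyz = aabaa; aabaa reversed is aabaa, the same string, so it is a palindrome and is in L
- Pumped: xy⁰z = ε · ε · abaa = abaa
- abaa reversed is aaba ≠ abaa, so it is not a palindrome and is not in L

The pumping lemma would require xy⁰z ∈ L, so this decomposition yields a contradiction.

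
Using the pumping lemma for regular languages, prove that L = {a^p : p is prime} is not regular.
Assume for contradiction that L is regular, and let p ≥ 1 be the pumping length given by the pumping lemma.
Choose a prime q with q ≥ p (one exists because there are infinitely many primes) and let s = a^q. Then s ∈ L and |s| = q ≥ p.
By the pumping lemma, s = xyz for some x, y, z with |xy| ≤ p, |y| ≥ 1, and xy^i z ∈ L for every i ≥ 0.
Here y = a^k for some k with 1 ≤ k ≤ p, and xy^i z = a^(q + (i − 1)k) for every i ≥ 0.

Take i = q + 1: |xy^(q+1) z| = q + qk = q(k + 1).
Both factors satisfy q ≥ 2 and k + 1 ≥ 2, so q(k + 1) is composite, and xy^(q+1) z ∉ L.

This contradicts the pumping lemma, which requires xy^i z ∈ L for all i ≥ 0.
Hence L = {a^p : p is prime} is not regular. ∎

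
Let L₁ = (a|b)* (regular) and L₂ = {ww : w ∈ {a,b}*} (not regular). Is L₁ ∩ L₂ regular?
No — L₁ ∩ L₂ is not regular.

(a|b)* is all strings over {a,b}, so L₁ ∩ L₂ = {ww : w ∈ {a,b}*} = L₂ itself, which is not regular (pump s = a^p b a^p b).

Note that the bare facts "L₁ regular, L₂ non-regular" do not settle the question by themselves: the closure of regular languages under ∪, ∩, complement and difference applies only when BOTH operands are regular. With a non-regular operand the result can come out regular or non-regular depending on the specific languages, so one has to work out L₁ ∩ L₂ for this particular pair, as above.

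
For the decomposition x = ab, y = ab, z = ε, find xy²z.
ababab

Given x = 'ab', y = 'ab', z = '' and i = 2:

xy^2z = x + y·y·...·y (2 times) + z
       = 'ab' + 'ab'^2 + ''
       = 'ab' + 'abab' + ''
       = 'ababab'

The pumped string is 'ababab' with length 6.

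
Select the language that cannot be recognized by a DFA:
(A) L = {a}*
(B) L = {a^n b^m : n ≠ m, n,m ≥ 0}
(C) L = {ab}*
(B) {a^n b^m : n ≠ m, n,m ≥ 0}

(B) L = {a^n b^m : n ≠ m, n,m ≥ 0} is NOT regular.

The pumping lemma can be used to prove this:
After pumping a's, we can make n = m

The other languages are regular because they can be recognized by finite automata.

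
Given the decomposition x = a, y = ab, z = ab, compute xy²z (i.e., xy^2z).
aababab

Given x = 'a', y = 'ab', z = 'ab' and i = 2:

xy^2z = x + y·y·...·y (2 times) + z
       = 'a' + 'ab'^2 + 'ab'
       = 'a' + 'abab' + 'ab'
       = 'aababab'

The pumped string is 'aababab' with length 7.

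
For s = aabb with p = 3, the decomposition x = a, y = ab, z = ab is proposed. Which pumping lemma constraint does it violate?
Violated: xyz = s

The decomposition x = a, y = ab, z = ab for s = aabb with p = 3
violates the constraint: xyz = s

xyz = 'a' + 'ab' + 'ab' = 'aabab' ≠ 'aabb' = s. The decomposition doesn't reconstruct s.

Pumping lemma constraints:
1. xyz = s (decomposition is valid)
2. |xy| ≤ p
3. |y| > 0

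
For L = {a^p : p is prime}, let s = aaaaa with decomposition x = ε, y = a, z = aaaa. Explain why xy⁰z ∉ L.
xy⁰z = aaaa ∉ L

Pumping with i = 0 replaces y = a by y⁰ = ε:
- Original: s = xyz = aaaaa; aaaaa has length 5, which is prime, so it is in L
- Pumped: xy⁰z = ε · ε · aaaa = aaaa
- aaaa has length 4 = 2 × 2, which is not prime, so it is not in L

The pumping lemma would require xy⁰z ∈ L, so this decomposition yields a contradiction.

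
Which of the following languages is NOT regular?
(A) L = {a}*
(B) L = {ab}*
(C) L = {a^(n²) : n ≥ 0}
(C) {a^(n²) : n ≥ 0}

(C) L = {a^(n²) : n ≥ 0} is NOT regular.

The pumping lemma can be used to prove this:
After pumping, length is no longer a perfect square

The other languages are regular because they can be recognized by finite automata.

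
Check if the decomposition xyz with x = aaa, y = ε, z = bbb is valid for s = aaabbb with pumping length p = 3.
Violated: |y| > 0

The decomposition x = aaa, y = ε, z = bbb for s = aaabbb with p = 3
violates the constraint: |y| > 0

|y| = 0, but the pumping lemma requires |y| > 0 (y must be non-empty).

Pumping lemma constraints:
1. xyz = s (decomposition is valid)
2. |xy| ≤ p
3. |y| > 0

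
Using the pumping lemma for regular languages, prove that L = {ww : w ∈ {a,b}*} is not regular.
Assume for contradiction that L is regular, and let p ≥ 1 be the pumping length given by the pumping lemma.
Choose s = a^p b a^p b. Then s ∈ L (take w = a^p b) and |s| = 2p + 2 ≥ p.
By the pumping lemma, s = xyz for some x, y, z with |xy| ≤ p, |y| ≥ 1, and xy^i z ∈ L for every i ≥ 0.
Since |xy| ≤ p and the first p symbols of s are all a's, y = a^k for some k with 1 ≤ k ≤ p.

Take i = 2: t = xy²z = a^(p + k) b a^p b.
Suppose t = uu for some string u. The string t contains exactly two b's and ends in b, so u contains exactly one b and ends in b; hence u = a^j b for some j, and uu = a^j b a^j b. Comparing with t = a^(p + k) b a^p b forces j = p + k (first block) and j = p (second block), which is impossible since k ≥ 1. So t ∉ L.

This contradicts the pumping lemma, which requires xy^i z ∈ L for all i ≥ 0.
Hence L = {ww : w ∈ {a,b}*} is not regular. ∎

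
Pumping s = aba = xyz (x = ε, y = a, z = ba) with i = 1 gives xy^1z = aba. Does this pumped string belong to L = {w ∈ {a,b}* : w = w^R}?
Yes

xy¹z = ε · a · ba = aba.
aba reversed is aba, the same string, so it is a palindrome and is in L.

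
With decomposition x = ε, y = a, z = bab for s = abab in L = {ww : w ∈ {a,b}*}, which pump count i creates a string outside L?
i = 2

xy²z = ε · aa · bab = aabab; aabab has odd length 5, so it cannot be written as ww and is not in L.
(Other choices also work, e.g. i = 0, 3; only i = 1 is guaranteed to stay in L since xy¹z = s.)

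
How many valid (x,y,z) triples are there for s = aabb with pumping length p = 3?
6

For s = 'aabb' with pumping length p = 3:

Constraints: |xy| ≤ 3, |y| > 0

Valid decompositions (|xy| ≤ p, |y| ≥ 1):
  • x='', y='a', z='abb'
  • x='a', y='a', z='bb'
  • x='', y='aa', z='bb'
  • x='aa', y='b', z='b'
  • x='a', y='ab', z='b'
  • x='', y='aab', z='b'

Total count: 6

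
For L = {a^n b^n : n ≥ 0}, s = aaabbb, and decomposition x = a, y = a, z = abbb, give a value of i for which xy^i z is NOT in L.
i = 3

xy³z = a · aaa · abbb = aaaaabbb; aaaaabbb has 5 a's and 3 b's; 5 ≠ 3, so it is not in L.
(Other choices also work, e.g. i = 0, 2; only i = 1 is guaranteed to stay in L since xy¹z = s.)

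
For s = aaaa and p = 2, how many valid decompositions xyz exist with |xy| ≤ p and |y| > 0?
3

For s = 'aaaa' with pumping length p = 2:

Constraints: |xy| ≤ 2, |y| > 0

Valid decompositions (|xy| ≤ p, |y| ≥ 1):
  • x='', y='a', z='aaa'
  • x='a', y='a', z='aa'
  • x='', y='aa', z='aa'

Total count: 3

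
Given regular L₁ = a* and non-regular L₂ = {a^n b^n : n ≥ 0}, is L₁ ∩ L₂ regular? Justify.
Yes — L₁ ∩ L₂ is regular.

A string of a* contains no b's, and the only string of {a^n b^n} with no b's is ε (n = 0). So L₁ ∩ L₂ = {ε}, a finite language, which is regular.

Note that the bare facts "L₁ regular, L₂ non-regular" do not settle the question by themselves: the closure of regular languages under ∪, ∩, complement and difference applies only when BOTH operands are regular. With a non-regular operand the result can come out regular or non-regular depending on the specific languages, so one has to work out L₁ ∩ L₂ for this particular pair, as above.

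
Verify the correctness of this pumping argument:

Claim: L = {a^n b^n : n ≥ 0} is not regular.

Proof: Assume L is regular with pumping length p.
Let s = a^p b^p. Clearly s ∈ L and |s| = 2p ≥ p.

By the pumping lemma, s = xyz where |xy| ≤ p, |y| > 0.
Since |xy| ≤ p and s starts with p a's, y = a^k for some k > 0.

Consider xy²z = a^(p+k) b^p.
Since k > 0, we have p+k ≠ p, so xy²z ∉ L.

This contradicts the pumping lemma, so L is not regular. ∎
The proof is correct.

This proof is valid because:
1. The string s = a^p b^p is correctly in L
2. The decomposition analysis is correct: y must consist only of a's
3. The contradiction is valid: pumping increases a's but not b's
4. The conclusion follows logically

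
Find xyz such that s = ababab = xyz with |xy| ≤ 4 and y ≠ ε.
x = 'ab', y = 'ab', z = 'ab'

For s = ababab and p = 4, one valid decomposition is:
- x = 'ab' (length 2)
- y = 'ab' (length 2)
- z = 'ab' (length 2)

Verification:
- xyz = 'ab' + 'ab' + 'ab' = ababab ✓
- |xy| = 4 ≤ 4 ✓
- |y| = 2 > 0 ✓

All pumping lemma constraints are satisfied.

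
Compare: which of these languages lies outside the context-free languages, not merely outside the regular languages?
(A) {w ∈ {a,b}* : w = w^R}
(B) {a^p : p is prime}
(B) {a^p : p is prime}

(B) {a^p : p is prime} requires the CFL pumping lemma.

- {w ∈ {a,b}* : w = w^R} is context-free (but not regular)
  • Can be shown non-regular with the regular pumping lemma
  • After pumping, the string is no longer symmetric

- {a^p : p is prime} is NOT context-free
  • Requires the CFL pumping lemma to prove
  • The CFL pumping lemma also fails because prime gaps are unbounded

The CFL pumping lemma is "stronger" in that it can prove non-membership
in the larger class of context-free languages.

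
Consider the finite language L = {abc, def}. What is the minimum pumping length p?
p = 4

For a finite language L, the pumping lemma holds vacuously if p > max|s| for s ∈ L.

The longest string in L = {abc, def} has length 3.
If p = 4, then no string s ∈ L has |s| ≥ p, so the condition is vacuously true.

The minimum pumping length is p = 4.

Why no smaller p works: for any p ≤ 3, the longest string s ∈ L has |s| = 3 ≥ p, so it would
have to be pumpable; but pumping up (i = 2, 3, ...) produces ever longer strings, which cannot all lie in the
finite language L. So the pumping property fails for every p ≤ 3.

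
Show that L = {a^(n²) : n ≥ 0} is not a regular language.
Assume for contradiction that L is regular, and let p ≥ 1 be the pumping length given by the pumping lemma.
Choose s = a^(p²). Then s ∈ L and |s| = p² ≥ p.
By the pumping lemma, s = xyz for some x, y, z with |xy| ≤ p, |y| ≥ 1, and xy^i z ∈ L for every i ≥ 0.
Here y = a^k for some k with 1 ≤ k ≤ |xy| ≤ p.

Take i = 2: |xy²z| = p² + k.
Now p² < p² + k ≤ p² + p < p² + 2p + 1 = (p + 1)².
So |xy²z| lies strictly between the consecutive squares p² and (p + 1)², hence is not a perfect square, and xy²z ∉ L.

This contradicts the pumping lemma, which requires xy^i z ∈ L for all i ≥ 0.
Hence L = {a^(n²) : n ≥ 0} is not regular. ∎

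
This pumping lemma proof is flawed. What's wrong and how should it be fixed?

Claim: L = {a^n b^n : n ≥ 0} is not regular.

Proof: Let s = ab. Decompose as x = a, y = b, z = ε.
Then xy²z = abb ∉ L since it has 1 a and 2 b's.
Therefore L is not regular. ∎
Error: The string s = ab might be shorter than the pumping length p.

Correction: Choose s = a^p b^p to ensure |s| ≥ p. Also, the decomposition is wrong: with |xy| ≤ p, y cannot include b's when s starts with p a's.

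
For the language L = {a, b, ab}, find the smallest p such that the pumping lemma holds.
p = 3

For a finite language L, the pumping lemma holds vacuously if p > max|s| for s ∈ L.

The longest string in L = {a, b, ab} has length 2.
If p = 3, then no string s ∈ L has |s| ≥ p, so the condition is vacuously true.

The minimum pumping length is p = 3.

Why no smaller p works: for any p ≤ 2, the longest string s ∈ L has |s| = 2 ≥ p, so it would
have to be pumpable; but pumping up (i = 2, 3, ...) produces ever longer strings, which cannot all lie in the
finite language L. So the pumping property fails for every p ≤ 2.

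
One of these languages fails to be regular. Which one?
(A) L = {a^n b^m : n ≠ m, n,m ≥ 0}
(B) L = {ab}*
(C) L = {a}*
(A) {a^n b^m : n ≠ m, n,m ≥ 0}

(A) L = {a^n b^m : n ≠ m, n,m ≥ 0} is NOT regular.

The pumping lemma can be used to prove this:
After pumping a's, we can make n = m

The other languages are regular because they can be recognized by finite automata.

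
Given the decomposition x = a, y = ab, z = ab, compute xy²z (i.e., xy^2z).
aababab

Given x = 'a', y = 'ab', z = 'ab' and i = 2:

xy^2z = x + y·y·...·y (2 times) + z
       = 'a' + 'ab'^2 + 'ab'
       = 'a' + 'abab' + 'ab'
       = 'aababab'

The pumped string is 'aababab' with length 7.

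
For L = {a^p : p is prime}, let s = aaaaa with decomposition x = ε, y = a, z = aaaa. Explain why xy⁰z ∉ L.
xy⁰z = aaaa ∉ L

Pumping with i = 0 replaces y = a by y⁰ = ε:
- Original: s = xyz = aaaaa; aaaaa has length 5, which is prime, so it is in L
- Pumped: xy⁰z = ε · ε · aaaa = aaaa
- aaaa has length 4 = 2 × 2, which is not prime, so it is not in L

The pumping lemma would require xy⁰z ∈ L, so this decomposition yields a contradiction.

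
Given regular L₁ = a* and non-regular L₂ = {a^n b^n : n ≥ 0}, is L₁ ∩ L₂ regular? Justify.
Yes — L₁ ∩ L₂ is regular.

A string of a* contains no b's, and the only string of {a^n b^n} with no b's is ε (n = 0). So L₁ ∩ L₂ = {ε}, a finite language, which is regular.

Note that the bare facts "L₁ regular, L₂ non-regular" do not settle the question by themselves: the closure of regular languages under ∪, ∩, complement and difference applies only when BOTH operands are regular. With a non-regular operand the result can come out regular or non-regular depending on the specific languages, so one has to work out L₁ ∩ L₂ for this particular pair, as above.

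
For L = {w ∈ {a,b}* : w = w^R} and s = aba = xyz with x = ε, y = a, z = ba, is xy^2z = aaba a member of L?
No

xy²z = ε · aa · ba = aaba.
aaba reversed is abaa ≠ aaba, so it is not a palindrome and is not in L.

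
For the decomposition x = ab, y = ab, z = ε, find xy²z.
ababab

Given x = 'ab', y = 'ab', z = '' and i = 2:

xy^2z = x + y·y·...·y (2 times) + z
       = 'ab' + 'ab'^2 + ''
       = 'ab' + 'abab' + ''
       = 'ababab'

The pumped string is 'ababab' with length 6.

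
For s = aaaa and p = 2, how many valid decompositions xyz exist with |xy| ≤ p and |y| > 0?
3

For s = 'aaaa' with pumping length p = 2:

Constraints: |xy| ≤ 2, |y| > 0

Valid decompositions (|xy| ≤ p, |y| ≥ 1):
  • x='', y='a', z='aaa'
  • x='a', y='a', z='aa'
  • x='', y='aa', z='aa'

Total count: 3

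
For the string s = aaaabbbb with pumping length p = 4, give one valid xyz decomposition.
x = '', y = 'a', z = 'aaabbbb'

For s = aaaabbbb and p = 4, one valid decomposition is:
- x = '' (length 0)
- y = 'a' (length 1)
- z = 'aaabbbb' (length 7)

Verification:
- xyz = '' + 'a' + 'aaabbbb' = aaaabbbb ✓
- |xy| = 1 ≤ 4 ✓
- |y| = 1 > 0 ✓

All pumping lemma constraints are satisfied.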